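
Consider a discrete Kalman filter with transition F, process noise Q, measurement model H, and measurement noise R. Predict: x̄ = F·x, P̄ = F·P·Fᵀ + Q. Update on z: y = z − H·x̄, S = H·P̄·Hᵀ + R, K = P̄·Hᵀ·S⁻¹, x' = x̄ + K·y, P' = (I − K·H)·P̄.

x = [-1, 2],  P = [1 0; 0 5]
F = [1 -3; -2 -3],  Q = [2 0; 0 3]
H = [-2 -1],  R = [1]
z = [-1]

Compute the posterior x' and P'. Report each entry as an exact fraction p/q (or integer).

x' = [-2/3, 318/139]
P' = [5/3 -3; -3 880/139]

x̄ = F·x = [-7, -4]
P̄ = F·P·Fᵀ + Q = [48 43; 43 52]
y = z − H·x̄ = [-19]
S = H·P̄·Hᵀ + R = [417]
K = P̄·Hᵀ·S⁻¹ = [-1/3; -46/139]
x' = x̄ + K·y = [-2/3, 318/139]
P' = (I − K·H)·P̄ = [5/3 -3; -3 880/139]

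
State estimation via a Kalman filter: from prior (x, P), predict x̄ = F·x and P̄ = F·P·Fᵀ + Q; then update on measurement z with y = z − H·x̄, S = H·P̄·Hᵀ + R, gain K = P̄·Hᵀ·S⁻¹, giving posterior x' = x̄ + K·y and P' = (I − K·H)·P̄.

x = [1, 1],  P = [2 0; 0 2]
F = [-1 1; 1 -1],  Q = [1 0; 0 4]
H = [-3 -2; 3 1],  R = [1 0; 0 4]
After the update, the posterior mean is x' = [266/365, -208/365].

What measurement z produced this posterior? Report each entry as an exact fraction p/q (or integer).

x̄ = F·x = [0, 0]
P̄ = F·P·Fᵀ + Q = [5 -4; -4 8]
S = H·P̄·Hᵀ + R = [30 -25; -25 33]
K = P̄·Hᵀ·S⁻¹ = [44/365 31/73; -232/365 -44/73]
x' − x̄ = [266/365, -208/365] = K·y
y = (KᵀK)⁻¹·Kᵀ·(x' − x̄) = [-1, 2]
z = y + H·x̄ = [-1, 2] + [0, 0] = [-1, 2]

z = [-1, 2]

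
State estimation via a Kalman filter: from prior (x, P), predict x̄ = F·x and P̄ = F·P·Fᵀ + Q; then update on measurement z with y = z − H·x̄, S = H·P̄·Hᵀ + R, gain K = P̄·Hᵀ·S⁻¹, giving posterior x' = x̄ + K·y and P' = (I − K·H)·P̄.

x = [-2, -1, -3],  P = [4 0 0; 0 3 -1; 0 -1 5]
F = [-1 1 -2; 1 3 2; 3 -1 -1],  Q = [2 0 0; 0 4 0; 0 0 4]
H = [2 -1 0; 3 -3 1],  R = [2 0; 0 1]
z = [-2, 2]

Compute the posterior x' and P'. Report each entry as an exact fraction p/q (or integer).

x̄ = F·x = [7, -11, -2]
P̄ = F·P·Fᵀ + Q = [33 -11 -6; -11 43 -2; -6 -2 46]
y = z − H·x̄ = [-27, -50]
S = H·P̄·Hᵀ + R = [221 416; 416 905]
K = P̄·Hᵀ·S⁻¹ = [17269/26949 -322/2073; 241/691 -236/691; -23194/26949 898/2073]
x' = x̄ + K·y = [-68320/26949, -2308/691, -11360/26949]
P' = (I − K·H)·P̄ = [87040/26949 3578/691 153320/26949; 3578/691 6674/691 9052/691; 153320/26949 9052/691 610798/26949]

x' = [-68320/26949, -2308/691, -11360/26949]
P' = [87040/26949 3578/691 153320/26949; 3578/691 6674/691 9052/691; 153320/26949 9052/691 610798/26949]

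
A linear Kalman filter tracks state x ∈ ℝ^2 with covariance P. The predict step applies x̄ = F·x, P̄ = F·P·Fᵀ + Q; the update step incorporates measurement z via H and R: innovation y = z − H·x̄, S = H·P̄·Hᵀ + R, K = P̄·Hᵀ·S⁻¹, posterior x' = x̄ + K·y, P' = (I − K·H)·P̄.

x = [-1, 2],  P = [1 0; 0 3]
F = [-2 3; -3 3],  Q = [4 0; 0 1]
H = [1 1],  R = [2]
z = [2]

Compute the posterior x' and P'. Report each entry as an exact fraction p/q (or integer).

x̄ = F·x = [8, 9]
P̄ = F·P·Fᵀ + Q = [35 33; 33 37]
y = z − H·x̄ = [-15]
S = H·P̄·Hᵀ + R = [140]
K = P̄·Hᵀ·S⁻¹ = [17/35; 1/2]
x' = x̄ + K·y = [5/7, 3/2]
P' = (I − K·H)·P̄ = [69/35 -1; -1 2]

x' = [5/7, 3/2]
P' = [69/35 -1; -1 2]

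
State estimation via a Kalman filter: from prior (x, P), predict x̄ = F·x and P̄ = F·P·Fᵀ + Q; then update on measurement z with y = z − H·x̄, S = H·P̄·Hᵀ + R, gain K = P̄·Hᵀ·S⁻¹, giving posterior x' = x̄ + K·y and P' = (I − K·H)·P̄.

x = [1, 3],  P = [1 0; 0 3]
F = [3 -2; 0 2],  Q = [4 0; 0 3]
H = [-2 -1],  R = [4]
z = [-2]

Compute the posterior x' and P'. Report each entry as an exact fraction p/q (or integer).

x̄ = F·x = [-3, 6]
P̄ = F·P·Fᵀ + Q = [25 -12; -12 15]
y = z − H·x̄ = [-2]
S = H·P̄·Hᵀ + R = [71]
K = P̄·Hᵀ·S⁻¹ = [-38/71; 9/71]
x' = x̄ + K·y = [-137/71, 408/71]
P' = (I − K·H)·P̄ = [331/71 -510/71; -510/71 984/71]

x' = [-137/71, 408/71]
P' = [331/71 -510/71; -510/71 984/71]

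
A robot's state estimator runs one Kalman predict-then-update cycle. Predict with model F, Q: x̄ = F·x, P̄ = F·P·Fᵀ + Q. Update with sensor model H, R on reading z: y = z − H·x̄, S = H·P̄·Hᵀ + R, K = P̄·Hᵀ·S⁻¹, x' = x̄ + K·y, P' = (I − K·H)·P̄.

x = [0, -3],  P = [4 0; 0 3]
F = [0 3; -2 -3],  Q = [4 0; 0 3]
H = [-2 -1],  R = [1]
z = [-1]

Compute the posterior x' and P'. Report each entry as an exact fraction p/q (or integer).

x' = [-31/9, 487/63]
P' = [104/9 -203/9; -203/9 2834/63]

x̄ = F·x = [-9, 9]
P̄ = F·P·Fᵀ + Q = [31 -27; -27 46]
y = z − H·x̄ = [-10]
S = H·P̄·Hᵀ + R = [63]
K = P̄·Hᵀ·S⁻¹ = [-5/9; 8/63]
x' = x̄ + K·y = [-31/9, 487/63]
P' = (I − K·H)·P̄ = [104/9 -203/9; -203/9 2834/63]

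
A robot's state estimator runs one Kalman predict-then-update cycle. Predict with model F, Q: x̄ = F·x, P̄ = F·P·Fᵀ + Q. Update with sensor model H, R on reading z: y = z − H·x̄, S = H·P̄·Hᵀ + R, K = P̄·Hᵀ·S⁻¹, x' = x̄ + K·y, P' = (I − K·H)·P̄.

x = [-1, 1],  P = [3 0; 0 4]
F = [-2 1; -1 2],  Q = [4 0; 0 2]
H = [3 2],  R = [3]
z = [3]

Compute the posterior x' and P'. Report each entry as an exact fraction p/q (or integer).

x̄ = F·x = [3, 3]
P̄ = F·P·Fᵀ + Q = [20 14; 14 21]
y = z − H·x̄ = [-12]
S = H·P̄·Hᵀ + R = [435]
K = P̄·Hᵀ·S⁻¹ = [88/435; 28/145]
x' = x̄ + K·y = [83/145, 99/145]
P' = (I − K·H)·P̄ = [956/435 -434/145; -434/145 693/145]

x' = [83/145, 99/145]
P' = [956/435 -434/145; -434/145 693/145]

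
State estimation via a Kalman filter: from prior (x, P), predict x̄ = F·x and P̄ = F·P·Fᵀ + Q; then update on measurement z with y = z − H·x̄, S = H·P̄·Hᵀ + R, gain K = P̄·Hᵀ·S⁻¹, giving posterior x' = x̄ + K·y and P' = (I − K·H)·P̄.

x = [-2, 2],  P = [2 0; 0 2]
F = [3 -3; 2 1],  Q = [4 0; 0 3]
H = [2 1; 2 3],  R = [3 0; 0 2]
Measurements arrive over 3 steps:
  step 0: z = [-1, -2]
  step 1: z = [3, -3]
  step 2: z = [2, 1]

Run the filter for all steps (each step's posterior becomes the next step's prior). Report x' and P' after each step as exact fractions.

step 0: x̄ = F·x = [-12, -2]
step 0: P̄ = F·P·Fᵀ + Q = [40 6; 6 13]
step 0: y = z − H·x̄ = [25, 28]
step 0: S = H·P̄·Hᵀ + R = [200 247; 247 351]
step 0: K = P̄·Hᵀ·S⁻¹ = [460/707 -1642/9191; -42/101 575/1313]
step 0: x' = x̄ + K·y = [-6768/9191, -176/1313]
step 0: P' = (I − K·H)·P̄ = [14276/9191 -1516/1313; -1516/1313 1394/1313]
step 1: x̄ = F·x = [-16608/9191, -1136/707]
step 1: P̄ = F·P·Fᵀ + Q = [444086/9191 6786/707; 6786/707 3999/707]
step 1: y = z − H·x̄ = [75557/9191, 49947/9191]
step 1: S = H·P̄·Hᵀ + R = [2208776/9191 2638049/9191; 2638049/9191 3321225/9191]
step 1: K = P̄·Hᵀ·S⁻¹ = [21934436/40968289 -3202074/40968289; -12864258/40968289 14318295/40968289]
step 1: x' = x̄ + K·y = [88887482/40968289, -93770923/40968289]
step 1: P' = (I − K·H)·P̄ = [50953518/40968289 -36103728/40968289; -36103728/40968289 33614682/40968289]
step 2: x̄ = F·x = [547975215/40968289, 84004041/40968289]
step 2: P̄ = F·P·Fᵀ + Q = [1574854060/40968289 313188246/40968289; 313188246/40968289 215918709/40968289]
step 2: y = z − H·x̄ = [-1098017893/40968289, -1306994264/40968289]
step 2: S = H·P̄·Hᵀ + R = [7890992800/40968289 9452678335/40968289; 9452678335/40968289 12082880151/40968289]
step 2: K = P̄·Hᵀ·S⁻¹ = [77796288124/146278810175 -2271135978/29255762035; -45562406526/146278810175 10213878957/29255762035]
step 2: x' = x̄ + K·y = [233772383477/146278810175, -108158221323/146278810175]
step 2: P' = (I − K·H)·P̄ = [180719488224/146278810175 -128050112076/146278810175; -128050112076/146278810175 119413004574/146278810175]

step 0: x' = [-6768/9191, -176/1313], P' = [14276/9191 -1516/1313; -1516/1313 1394/1313]
step 1: x' = [88887482/40968289, -93770923/40968289], P' = [50953518/40968289 -36103728/40968289; -36103728/40968289 33614682/40968289]
step 2: x' = [233772383477/146278810175, -108158221323/146278810175], P' = [180719488224/146278810175 -128050112076/146278810175; -128050112076/146278810175 119413004574/146278810175]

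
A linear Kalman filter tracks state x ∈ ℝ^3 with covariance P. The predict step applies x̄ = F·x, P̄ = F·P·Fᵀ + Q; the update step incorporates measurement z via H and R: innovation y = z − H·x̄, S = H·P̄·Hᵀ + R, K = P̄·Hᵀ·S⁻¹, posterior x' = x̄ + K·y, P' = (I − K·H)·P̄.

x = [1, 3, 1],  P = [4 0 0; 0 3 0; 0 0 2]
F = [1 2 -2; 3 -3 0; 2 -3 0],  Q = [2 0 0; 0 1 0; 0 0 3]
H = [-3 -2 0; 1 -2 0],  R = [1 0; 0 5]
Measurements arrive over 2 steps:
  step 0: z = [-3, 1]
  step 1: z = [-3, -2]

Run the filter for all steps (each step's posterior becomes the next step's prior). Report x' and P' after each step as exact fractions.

step 0: x' = [115589/106593, -12262/106593, -172711/106593], P' = [39202/106593 -45614/106593 -43514/106593; -45614/106593 75208/106593 67843/106593; -43514/106593 67843/106593 518830/106593]
step 1: x' = [691364883/2572062677, 2899245841/2572062677, 1275957360/2572062677], P' = [917108708/2572062677 -1056853726/2572062677 -861186272/2572062677; -1056853726/2572062677 1747669987/2572062677 1424429374/2572062677; -861186272/2572062677 1424429374/2572062677 10788190263/2572062677]

step 0: x̄ = F·x = [5, -6, -7]
step 0: P̄ = F·P·Fᵀ + Q = [26 -6 -10; -6 64 51; -10 51 46]
step 0: y = z − H·x̄ = [0, -16]
step 0: S = H·P̄·Hᵀ + R = [419 154; 154 311]
step 0: K = P̄·Hᵀ·S⁻¹ = [-26378/106593 26086/106593; -13574/106593 -39206/106593; -5144/106593 -35840/106593]
step 0: x' = x̄ + K·y = [115589/106593, -12262/106593, -172711/106593]
step 0: P' = (I − K·H)·P̄ = [39202/106593 -45614/106593 -43514/106593; -45614/106593 75208/106593 67843/106593; -43514/106593 67843/106593 518830/106593]
step 1: x̄ = F·x = [436487/106593, 127851/35531, 267964/106593]
step 1: P̄ = F·P·Fᵀ + Q = [2077396/106593 65886/35531 162656/106593; 65886/35531 652445/35531 532098/35531; 162656/106593 532098/35531 1700827/106593]
step 1: y = z − H·x̄ = [585596/35531, 117433/106593]
step 1: S = H·P̄·Hᵀ + R = [9668131/35531 795928/35531; 795928/35531 9649069/106593]
step 1: K = P̄·Hᵀ·S⁻¹ = [-637618672/2572062677 606163232/2572062677; -324778796/2572062677 -910438740/2572062677; -265299932/2572062677 -742009004/2572062677]
step 1: x' = x̄ + K·y = [691364883/2572062677, 2899245841/2572062677, 1275957360/2572062677]
step 1: P' = (I − K·H)·P̄ = [917108708/2572062677 -1056853726/2572062677 -861186272/2572062677; -1056853726/2572062677 1747669987/2572062677 1424429374/2572062677; -861186272/2572062677 1424429374/2572062677 10788190263/2572062677]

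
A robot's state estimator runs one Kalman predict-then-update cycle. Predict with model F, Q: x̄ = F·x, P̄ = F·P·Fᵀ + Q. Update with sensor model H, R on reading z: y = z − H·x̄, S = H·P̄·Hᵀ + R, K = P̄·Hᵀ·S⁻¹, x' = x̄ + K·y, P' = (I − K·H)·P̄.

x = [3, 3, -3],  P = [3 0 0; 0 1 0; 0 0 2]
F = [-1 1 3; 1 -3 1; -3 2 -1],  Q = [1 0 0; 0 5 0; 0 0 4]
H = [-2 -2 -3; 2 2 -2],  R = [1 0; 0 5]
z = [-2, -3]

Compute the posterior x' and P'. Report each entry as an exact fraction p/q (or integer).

x' = [61135/23867, -77377/23867, 25716/23867]
P' = [311815/47734 -301109/47734 -3999/47734; -301109/47734 313503/47734 -8241/47734; -3999/47734 -8241/47734 34025/143202]

x̄ = F·x = [-9, -9, 0]
P̄ = F·P·Fᵀ + Q = [23 0 5; 0 19 -17; 5 -17 37]
y = z − H·x̄ = [-38, 33]
S = H·P̄·Hᵀ + R = [358 78; 78 417]
K = P̄·Hᵀ·S⁻¹ = [-9415/47734 2941/23867; -65/47734 4127/23867; -9545/47734 -14149/71601]
x' = x̄ + K·y = [61135/23867, -77377/23867, 25716/23867]
P' = (I − K·H)·P̄ = [311815/47734 -301109/47734 -3999/47734; -301109/47734 313503/47734 -8241/47734; -3999/47734 -8241/47734 34025/143202]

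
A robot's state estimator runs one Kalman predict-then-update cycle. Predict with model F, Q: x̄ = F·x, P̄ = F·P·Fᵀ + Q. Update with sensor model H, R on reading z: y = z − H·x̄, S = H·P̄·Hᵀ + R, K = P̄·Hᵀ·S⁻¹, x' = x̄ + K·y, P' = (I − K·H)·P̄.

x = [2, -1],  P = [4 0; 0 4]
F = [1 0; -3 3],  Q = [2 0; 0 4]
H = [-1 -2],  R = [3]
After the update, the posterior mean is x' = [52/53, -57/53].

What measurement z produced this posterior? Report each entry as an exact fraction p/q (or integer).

z = [1]

x̄ = F·x = [2, -9]
P̄ = F·P·Fᵀ + Q = [6 -12; -12 76]
S = H·P̄·Hᵀ + R = [265]
K = P̄·Hᵀ·S⁻¹ = [18/265; -28/53]
x' − x̄ = [-54/53, 420/53] = K·y
y = (KᵀK)⁻¹·Kᵀ·(x' − x̄) = [-15]
z = y + H·x̄ = [-15] + [16] = [1]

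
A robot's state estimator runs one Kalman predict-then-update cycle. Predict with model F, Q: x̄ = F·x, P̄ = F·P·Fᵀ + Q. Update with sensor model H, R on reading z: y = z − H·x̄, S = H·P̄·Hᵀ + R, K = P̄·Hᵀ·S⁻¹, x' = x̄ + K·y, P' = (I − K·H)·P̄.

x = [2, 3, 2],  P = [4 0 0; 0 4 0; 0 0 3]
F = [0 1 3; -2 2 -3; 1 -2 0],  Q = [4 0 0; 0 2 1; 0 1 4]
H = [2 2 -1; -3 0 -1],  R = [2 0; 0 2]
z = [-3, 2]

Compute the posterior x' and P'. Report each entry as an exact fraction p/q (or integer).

x' = [-19297/55385, -167337/110770, -43907/55385]
P' = [38876/55385 -75132/55385 -80934/55385; -75132/55385 375533/110770 191198/55385; -80934/55385 191198/55385 245726/55385]

x̄ = F·x = [9, -4, -4]
P̄ = F·P·Fᵀ + Q = [35 -19 -8; -19 61 -23; -8 -23 24]
y = z − H·x̄ = [-17, 25]
S = H·P̄·Hᵀ + R = [382 -34; -34 293]
K = P̄·Hᵀ·S⁻¹ = [4211/55385 -17847/55385; 34071/110770 17099/55385; -12599/55385 -1462/55385]
x' = x̄ + K·y = [-19297/55385, -167337/110770, -43907/55385]
P' = (I − K·H)·P̄ = [38876/55385 -75132/55385 -80934/55385; -75132/55385 375533/110770 191198/55385; -80934/55385 191198/55385 245726/55385]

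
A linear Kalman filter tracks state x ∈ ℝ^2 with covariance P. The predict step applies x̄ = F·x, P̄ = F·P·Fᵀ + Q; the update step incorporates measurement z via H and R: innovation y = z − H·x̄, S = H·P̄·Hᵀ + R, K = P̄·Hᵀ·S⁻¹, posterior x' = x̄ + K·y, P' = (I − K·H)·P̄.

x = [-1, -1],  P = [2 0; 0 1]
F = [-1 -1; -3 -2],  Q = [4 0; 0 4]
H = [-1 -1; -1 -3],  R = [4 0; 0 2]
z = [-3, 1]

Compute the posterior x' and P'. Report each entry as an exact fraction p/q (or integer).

x' = [422/289, -183/289]
P' = [2270/867 -794/867; -794/867 458/867]

x̄ = F·x = [2, 5]
P̄ = F·P·Fᵀ + Q = [7 8; 8 26]
y = z − H·x̄ = [4, 18]
S = H·P̄·Hᵀ + R = [53 117; 117 291]
K = P̄·Hᵀ·S⁻¹ = [-123/289 56/867; 28/289 -290/867]
x' = x̄ + K·y = [422/289, -183/289]
P' = (I − K·H)·P̄ = [2270/867 -794/867; -794/867 458/867]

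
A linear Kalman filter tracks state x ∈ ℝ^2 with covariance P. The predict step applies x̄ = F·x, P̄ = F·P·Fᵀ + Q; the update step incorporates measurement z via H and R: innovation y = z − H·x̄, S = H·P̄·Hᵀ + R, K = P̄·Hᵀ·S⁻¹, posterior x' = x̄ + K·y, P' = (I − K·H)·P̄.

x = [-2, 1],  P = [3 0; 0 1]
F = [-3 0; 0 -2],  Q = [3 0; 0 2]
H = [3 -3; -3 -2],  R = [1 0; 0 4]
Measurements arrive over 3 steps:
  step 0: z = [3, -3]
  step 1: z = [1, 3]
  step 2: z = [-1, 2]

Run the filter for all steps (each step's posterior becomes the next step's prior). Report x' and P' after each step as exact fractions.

step 0: x' = [20757/21047, -904/21047], P' = [3660/21047 2700/21047; 2700/21047 4062/21047]
step 1: x' = [-3575899/6987707, -49382104/62889363], P' = [1170996/6987707 853420/6987707; 853420/6987707 11657338/62889363]
step 2: x' = [-74638872918/184424659447, -9890057894/184424659447], P' = [30873366660/184424659447 22488807420/184424659447; 22488807420/184424659447 34146335362/184424659447]

step 0: x̄ = F·x = [6, -2]
step 0: P̄ = F·P·Fᵀ + Q = [30 0; 0 6]
step 0: y = z − H·x̄ = [-21, 11]
step 0: S = H·P̄·Hᵀ + R = [325 -234; -234 298]
step 0: K = P̄·Hᵀ·S⁻¹ = [2880/21047 -315/1619; -4086/21047 -312/1619]
step 0: x' = x̄ + K·y = [20757/21047, -904/21047]
step 0: P' = (I − K·H)·P̄ = [3660/21047 2700/21047; 2700/21047 4062/21047]
step 1: x̄ = F·x = [-62271/21047, 1808/21047]
step 1: P̄ = F·P·Fᵀ + Q = [96081/21047 16200/21047; 16200/21047 58342/21047]
step 1: y = z − H·x̄ = [213284/21047, -120056/21047]
step 1: S = H·P̄·Hᵀ + R = [1119254/21047 -466077/21047; -466077/21047 1376685/21047]
step 1: K = P̄·Hᵀ·S⁻¹ = [952728/6987707 -1304957/6987707; -3976558/20963121 -11589254/62889363]
step 1: x' = x̄ + K·y = [-3575899/6987707, -49382104/62889363]
step 1: P' = (I − K·H)·P̄ = [1170996/6987707 853420/6987707; 853420/6987707 11657338/62889363]
step 2: x̄ = F·x = [10727697/6987707, 98764208/62889363]
step 2: P̄ = F·P·Fᵀ + Q = [31502085/6987707 5120520/6987707; 5120520/6987707 172408078/62889363]
step 2: y = z − H·x̄ = [-18748186/20963121, 612954961/62889363]
step 2: S = H·P̄·Hᵀ + R = [370745190/6987707 -459655459/20963121; -459655459/20963121 4045874809/62889363]
step 2: K = P̄·Hᵀ·S⁻¹ = [25153677720/184424659447 -34399428705/184424659447; -34972583826/184424659447 -33939773246/184424659447]
step 2: x' = x̄ + K·y = [-74638872918/184424659447, -9890057894/184424659447]
step 2: P' = (I − K·H)·P̄ = [30873366660/184424659447 22488807420/184424659447; 22488807420/184424659447 34146335362/184424659447]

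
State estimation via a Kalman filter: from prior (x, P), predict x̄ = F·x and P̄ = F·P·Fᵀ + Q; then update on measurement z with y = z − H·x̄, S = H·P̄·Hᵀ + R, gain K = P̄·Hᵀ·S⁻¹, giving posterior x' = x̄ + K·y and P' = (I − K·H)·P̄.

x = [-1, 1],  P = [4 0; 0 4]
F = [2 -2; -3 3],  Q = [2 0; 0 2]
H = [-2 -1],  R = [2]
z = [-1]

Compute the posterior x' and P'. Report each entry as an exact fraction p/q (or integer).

x' = [-1, 27/10]
P' = [14 -26; -26 249/5]

x̄ = F·x = [-4, 6]
P̄ = F·P·Fᵀ + Q = [34 -48; -48 74]
y = z − H·x̄ = [-3]
S = H·P̄·Hᵀ + R = [20]
K = P̄·Hᵀ·S⁻¹ = [-1; 11/10]
x' = x̄ + K·y = [-1, 27/10]
P' = (I − K·H)·P̄ = [14 -26; -26 249/5]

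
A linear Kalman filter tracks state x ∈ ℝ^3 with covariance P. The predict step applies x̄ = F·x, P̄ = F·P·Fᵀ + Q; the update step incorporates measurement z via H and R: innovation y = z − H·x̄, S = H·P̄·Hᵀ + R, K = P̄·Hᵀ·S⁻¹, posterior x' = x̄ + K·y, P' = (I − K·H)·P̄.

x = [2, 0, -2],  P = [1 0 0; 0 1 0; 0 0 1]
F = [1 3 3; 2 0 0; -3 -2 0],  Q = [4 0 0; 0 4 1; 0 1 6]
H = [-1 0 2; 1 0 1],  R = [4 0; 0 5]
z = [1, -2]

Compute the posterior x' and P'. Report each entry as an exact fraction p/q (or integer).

x' = [-9901/3995, 2050/799, -3379/3995]
P' = [9004/3995 -142/799 1956/3995; -142/799 5393/799 -203/799; 1956/3995 -203/799 3584/3995]

x̄ = F·x = [-4, 4, -6]
P̄ = F·P·Fᵀ + Q = [23 2 -9; 2 8 -5; -9 -5 19]
y = z − H·x̄ = [9, 8]
S = H·P̄·Hᵀ + R = [139 6; 6 29]
K = P̄·Hᵀ·S⁻¹ = [-1273/3995 2192/3995; -66/799 -69/799; 1303/3995 1108/3995]
x' = x̄ + K·y = [-9901/3995, 2050/799, -3379/3995]
P' = (I − K·H)·P̄ = [9004/3995 -142/799 1956/3995; -142/799 5393/799 -203/799; 1956/3995 -203/799 3584/3995]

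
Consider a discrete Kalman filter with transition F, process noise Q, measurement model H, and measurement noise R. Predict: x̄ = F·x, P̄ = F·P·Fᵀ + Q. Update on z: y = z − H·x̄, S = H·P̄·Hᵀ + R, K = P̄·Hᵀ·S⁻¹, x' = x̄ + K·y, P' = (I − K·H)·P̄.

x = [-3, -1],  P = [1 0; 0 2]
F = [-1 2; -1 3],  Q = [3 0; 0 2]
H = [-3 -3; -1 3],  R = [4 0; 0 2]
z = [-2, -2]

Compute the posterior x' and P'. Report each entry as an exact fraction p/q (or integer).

x̄ = F·x = [1, 0]
P̄ = F·P·Fᵀ + Q = [12 13; 13 21]
y = z − H·x̄ = [1, -1]
S = H·P̄·Hᵀ + R = [535 -231; -231 125]
K = P̄·Hᵀ·S⁻¹ = [-1569/6757 -1440/6757; -600/6757 1594/6757]
x' = x̄ + K·y = [6628/6757, -2194/6757]
P' = (I − K·H)·P̄ = [2289/6757 -197/6757; -197/6757 997/6757]

x' = [6628/6757, -2194/6757]
P' = [2289/6757 -197/6757; -197/6757 997/6757]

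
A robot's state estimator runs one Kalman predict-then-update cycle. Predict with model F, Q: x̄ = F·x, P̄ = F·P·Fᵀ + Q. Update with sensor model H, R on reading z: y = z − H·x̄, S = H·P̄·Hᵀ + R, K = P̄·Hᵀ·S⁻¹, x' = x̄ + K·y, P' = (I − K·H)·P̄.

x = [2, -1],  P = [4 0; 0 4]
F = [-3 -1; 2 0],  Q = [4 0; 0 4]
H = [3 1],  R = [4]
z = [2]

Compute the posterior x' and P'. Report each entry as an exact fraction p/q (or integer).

x' = [2/23, 107/69]
P' = [40/23 -84/23; -84/23 704/69]

x̄ = F·x = [-5, 4]
P̄ = F·P·Fᵀ + Q = [44 -24; -24 20]
y = z − H·x̄ = [13]
S = H·P̄·Hᵀ + R = [276]
K = P̄·Hᵀ·S⁻¹ = [9/23; -13/69]
x' = x̄ + K·y = [2/23, 107/69]
P' = (I − K·H)·P̄ = [40/23 -84/23; -84/23 704/69]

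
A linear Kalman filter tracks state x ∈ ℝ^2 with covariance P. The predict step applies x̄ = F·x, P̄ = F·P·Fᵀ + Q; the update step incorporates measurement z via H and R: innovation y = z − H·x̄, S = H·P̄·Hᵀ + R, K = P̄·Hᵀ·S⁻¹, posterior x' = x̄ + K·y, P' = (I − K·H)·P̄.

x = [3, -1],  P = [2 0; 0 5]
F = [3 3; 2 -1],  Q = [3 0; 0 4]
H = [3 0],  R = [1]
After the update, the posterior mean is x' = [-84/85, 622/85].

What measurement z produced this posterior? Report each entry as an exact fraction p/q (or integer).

z = [-3]

x̄ = F·x = [6, 7]
P̄ = F·P·Fᵀ + Q = [66 -3; -3 17]
S = H·P̄·Hᵀ + R = [595]
K = P̄·Hᵀ·S⁻¹ = [198/595; -9/595]
x' − x̄ = [-594/85, 27/85] = K·y
y = (KᵀK)⁻¹·Kᵀ·(x' − x̄) = [-21]
z = y + H·x̄ = [-21] + [18] = [-3]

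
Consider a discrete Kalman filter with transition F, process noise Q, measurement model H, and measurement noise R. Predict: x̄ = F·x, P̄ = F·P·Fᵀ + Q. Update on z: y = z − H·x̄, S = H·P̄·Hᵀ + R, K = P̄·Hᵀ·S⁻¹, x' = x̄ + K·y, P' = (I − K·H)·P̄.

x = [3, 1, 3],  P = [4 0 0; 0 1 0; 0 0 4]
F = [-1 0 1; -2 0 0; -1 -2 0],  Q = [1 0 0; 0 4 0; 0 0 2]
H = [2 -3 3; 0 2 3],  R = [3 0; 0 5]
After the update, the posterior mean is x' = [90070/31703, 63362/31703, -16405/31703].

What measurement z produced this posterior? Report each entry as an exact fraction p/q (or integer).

z = [-2, 3]

x̄ = F·x = [0, -6, -5]
P̄ = F·P·Fᵀ + Q = [9 8 4; 8 20 8; 4 8 10]
S = H·P̄·Hᵀ + R = [117 2; 2 271]
K = P̄·Hᵀ·S⁻¹ = [1570/31703 3264/31703; -5548/31703 7528/31703; 3702/31703 5354/31703]
x' − x̄ = [90070/31703, 253580/31703, 142110/31703] = K·y
y = (KᵀK)⁻¹·Kᵀ·(x' − x̄) = [-5, 30]
z = y + H·x̄ = [-5, 30] + [3, -27] = [-2, 3]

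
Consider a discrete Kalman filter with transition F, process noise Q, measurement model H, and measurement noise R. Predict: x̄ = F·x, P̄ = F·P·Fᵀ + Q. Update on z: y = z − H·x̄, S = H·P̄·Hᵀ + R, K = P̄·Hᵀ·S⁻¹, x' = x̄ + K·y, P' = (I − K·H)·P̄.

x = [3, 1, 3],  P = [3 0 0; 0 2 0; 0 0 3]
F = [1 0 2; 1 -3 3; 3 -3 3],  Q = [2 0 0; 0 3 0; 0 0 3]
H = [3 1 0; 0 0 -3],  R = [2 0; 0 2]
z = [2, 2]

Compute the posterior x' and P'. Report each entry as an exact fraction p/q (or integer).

x' = [15903/8677, -29217/8677, -5610/8677]
P' = [9809/8677 -24873/8677 -216/8677; -24873/8677 545469/60739 5076/60739; -216/8677 5076/60739 13350/60739]

x̄ = F·x = [9, 9, 15]
P̄ = F·P·Fᵀ + Q = [17 21 27; 21 51 54; 27 54 75]
y = z − H·x̄ = [-34, 47]
S = H·P̄·Hᵀ + R = [332 -405; -405 677]
K = P̄·Hᵀ·S⁻¹ = [2277/8677 324/8677; 11568/60739 -7614/60739; 270/60739 -20025/60739]
x' = x̄ + K·y = [15903/8677, -29217/8677, -5610/8677]
P' = (I − K·H)·P̄ = [9809/8677 -24873/8677 -216/8677; -24873/8677 545469/60739 5076/60739; -216/8677 5076/60739 13350/60739]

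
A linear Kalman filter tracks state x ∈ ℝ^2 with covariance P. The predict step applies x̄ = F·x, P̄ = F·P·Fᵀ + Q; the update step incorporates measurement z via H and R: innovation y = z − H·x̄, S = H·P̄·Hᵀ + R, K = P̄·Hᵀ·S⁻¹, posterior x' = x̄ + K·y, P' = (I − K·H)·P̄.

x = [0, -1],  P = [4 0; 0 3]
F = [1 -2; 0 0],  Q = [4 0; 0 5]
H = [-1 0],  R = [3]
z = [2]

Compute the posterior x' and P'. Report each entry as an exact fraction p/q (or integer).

x̄ = F·x = [2, 0]
P̄ = F·P·Fᵀ + Q = [20 0; 0 5]
y = z − H·x̄ = [4]
S = H·P̄·Hᵀ + R = [23]
K = P̄·Hᵀ·S⁻¹ = [-20/23; 0]
x' = x̄ + K·y = [-34/23, 0]
P' = (I − K·H)·P̄ = [60/23 0; 0 5]

x' = [-34/23, 0]
P' = [60/23 0; 0 5]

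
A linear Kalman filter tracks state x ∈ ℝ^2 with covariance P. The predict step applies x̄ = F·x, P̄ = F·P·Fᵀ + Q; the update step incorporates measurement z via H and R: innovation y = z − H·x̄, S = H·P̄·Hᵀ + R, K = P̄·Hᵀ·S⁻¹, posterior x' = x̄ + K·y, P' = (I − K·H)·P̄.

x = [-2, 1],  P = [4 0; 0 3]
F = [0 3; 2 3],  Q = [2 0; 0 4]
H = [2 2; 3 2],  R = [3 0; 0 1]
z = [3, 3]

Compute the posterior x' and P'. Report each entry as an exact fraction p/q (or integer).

x' = [3361/2689, -643/2689]
P' = [10231/5378 -13867/5378; -13867/5378 19795/5378]

x̄ = F·x = [3, -1]
P̄ = F·P·Fᵀ + Q = [29 27; 27 47]
y = z − H·x̄ = [-1, -4]
S = H·P̄·Hᵀ + R = [523 632; 632 774]
K = P̄·Hᵀ·S⁻¹ = [-1212/2689 2959/5378; 1976/2689 -2011/5378]
x' = x̄ + K·y = [3361/2689, -643/2689]
P' = (I − K·H)·P̄ = [10231/5378 -13867/5378; -13867/5378 19795/5378]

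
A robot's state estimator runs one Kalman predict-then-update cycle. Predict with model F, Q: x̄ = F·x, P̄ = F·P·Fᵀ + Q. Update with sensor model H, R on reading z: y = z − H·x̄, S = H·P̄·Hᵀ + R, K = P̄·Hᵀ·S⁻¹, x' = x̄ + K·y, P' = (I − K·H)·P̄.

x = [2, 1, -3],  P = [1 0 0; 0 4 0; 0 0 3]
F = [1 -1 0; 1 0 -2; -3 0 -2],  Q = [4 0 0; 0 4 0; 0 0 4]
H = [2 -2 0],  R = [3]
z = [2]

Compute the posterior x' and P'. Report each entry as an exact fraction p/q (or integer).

x̄ = F·x = [1, 8, 0]
P̄ = F·P·Fᵀ + Q = [9 1 -3; 1 17 9; -3 9 25]
y = z − H·x̄ = [16]
S = H·P̄·Hᵀ + R = [99]
K = P̄·Hᵀ·S⁻¹ = [16/99; -32/99; -8/33]
x' = x̄ + K·y = [355/99, 280/99, -128/33]
P' = (I − K·H)·P̄ = [635/99 611/99 29/33; 611/99 659/99 41/33; 29/33 41/33 211/11]

x' = [355/99, 280/99, -128/33]
P' = [635/99 611/99 29/33; 611/99 659/99 41/33; 29/33 41/33 211/11]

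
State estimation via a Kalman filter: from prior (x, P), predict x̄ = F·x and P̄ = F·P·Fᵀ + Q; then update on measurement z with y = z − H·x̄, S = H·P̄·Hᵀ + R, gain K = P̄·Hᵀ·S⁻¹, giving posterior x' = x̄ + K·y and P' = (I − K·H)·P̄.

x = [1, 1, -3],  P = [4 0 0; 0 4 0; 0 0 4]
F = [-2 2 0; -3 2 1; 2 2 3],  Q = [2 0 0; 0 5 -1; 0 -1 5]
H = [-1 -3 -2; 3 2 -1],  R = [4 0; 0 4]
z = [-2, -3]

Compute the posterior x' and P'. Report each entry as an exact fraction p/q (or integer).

x̄ = F·x = [0, -4, -5]
P̄ = F·P·Fᵀ + Q = [34 40 0; 40 61 3; 0 3 73]
y = z − H·x̄ = [-24, 0]
S = H·P̄·Hᵀ + R = [1155 -765; -765 1095]
K = P̄·Hᵀ·S⁻¹ = [-98/2265 308/2265; -1132/11325 1681/11325; -3683/11325 -3266/11325]
x' = x̄ + K·y = [784/755, -6044/3775, 10589/3775]
P' = (I − K·H)·P̄ = [1954/755 -1818/755 5446/2265; -1818/755 9946/3775 -28858/11325; 5446/2265 -28858/11325 12346/3775]

x' = [784/755, -6044/3775, 10589/3775]
P' = [1954/755 -1818/755 5446/2265; -1818/755 9946/3775 -28858/11325; 5446/2265 -28858/11325 12346/3775]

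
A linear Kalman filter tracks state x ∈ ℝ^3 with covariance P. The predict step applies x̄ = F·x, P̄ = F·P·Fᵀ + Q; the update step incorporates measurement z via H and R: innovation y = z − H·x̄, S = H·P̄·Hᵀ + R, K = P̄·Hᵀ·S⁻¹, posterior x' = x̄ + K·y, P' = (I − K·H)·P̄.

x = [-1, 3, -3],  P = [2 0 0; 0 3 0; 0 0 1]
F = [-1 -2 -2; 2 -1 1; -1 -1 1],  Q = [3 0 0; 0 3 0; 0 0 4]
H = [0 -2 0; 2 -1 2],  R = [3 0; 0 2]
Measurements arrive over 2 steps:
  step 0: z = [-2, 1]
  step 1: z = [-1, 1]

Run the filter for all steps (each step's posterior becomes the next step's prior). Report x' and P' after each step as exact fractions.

step 0: x' = [4841/1223, 651/1223, -3971/1223], P' = [5271/1223 270/1223 -4758/1223; 270/1223 870/1223 160/1223; -4758/1223 160/1223 5062/1223]
step 1: x' = [8931553/3783637, 2327885/3783637, -488027/291049], P' = [30709572/3783637 2210826/3783637 -2215915/291049; 2210826/3783637 2506674/3783637 -78744/291049; -2215915/291049 -78744/291049 2254757/291049]

step 0: x̄ = F·x = [1, -8, -5]
step 0: P̄ = F·P·Fᵀ + Q = [21 0 6; 0 15 0; 6 0 10]
step 0: y = z − H·x̄ = [-18, 1]
step 0: S = H·P̄·Hᵀ + R = [63 30; 30 189]
step 0: K = P̄·Hᵀ·S⁻¹ = [-180/1223 378/1223; -580/1223 -5/1223; -320/3669 224/1223]
step 0: x' = x̄ + K·y = [4841/1223, 651/1223, -3971/1223]
step 0: P' = (I − K·H)·P̄ = [5271/1223 270/1223 -4758/1223; 270/1223 870/1223 160/1223; -4758/1223 160/1223 5062/1223]
step 1: x̄ = F·x = [1799/1223, 5060/1223, -9463/1223]
step 1: P̄ = F·P·Fᵀ + Q = [15996/1223 4054/1223 -7061/1223; 4054/1223 10253/1223 -9958/1223; -7061/1223 -9958/1223 25831/1223]
step 1: y = z − H·x̄ = [8897/1223, 21611/1223]
step 1: S = H·P̄·Hᵀ + R = [44681/1223 44122/1223; 44122/1223 147135/1223]
step 1: K = P̄·Hᵀ·S⁻¹ = [-1473884/3783637 61328/291049; -1671116/3783637 -5091/291049; 52496/291049 78214/291049]
step 1: x' = x̄ + K·y = [8931553/3783637, 2327885/3783637, -488027/291049]
step 1: P' = (I − K·H)·P̄ = [30709572/3783637 2210826/3783637 -2215915/291049; 2210826/3783637 2506674/3783637 -78744/291049; -2215915/291049 -78744/291049 2254757/291049]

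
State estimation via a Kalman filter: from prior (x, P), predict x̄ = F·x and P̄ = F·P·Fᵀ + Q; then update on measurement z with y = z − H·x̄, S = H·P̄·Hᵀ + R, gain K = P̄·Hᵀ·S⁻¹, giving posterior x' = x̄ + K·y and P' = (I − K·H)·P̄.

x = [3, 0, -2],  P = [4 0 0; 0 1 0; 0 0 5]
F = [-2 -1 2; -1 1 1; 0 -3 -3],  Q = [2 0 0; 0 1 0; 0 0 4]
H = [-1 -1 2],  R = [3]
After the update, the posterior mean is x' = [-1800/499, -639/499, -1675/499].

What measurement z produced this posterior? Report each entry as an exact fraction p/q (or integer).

z = [-2]

x̄ = F·x = [-10, -5, 6]
P̄ = F·P·Fᵀ + Q = [39 17 -27; 17 11 -18; -27 -18 58]
S = H·P̄·Hᵀ + R = [499]
K = P̄·Hᵀ·S⁻¹ = [-110/499; -64/499; 161/499]
x' − x̄ = [3190/499, 1856/499, -4669/499] = K·y
y = (KᵀK)⁻¹·Kᵀ·(x' − x̄) = [-29]
z = y + H·x̄ = [-29] + [27] = [-2]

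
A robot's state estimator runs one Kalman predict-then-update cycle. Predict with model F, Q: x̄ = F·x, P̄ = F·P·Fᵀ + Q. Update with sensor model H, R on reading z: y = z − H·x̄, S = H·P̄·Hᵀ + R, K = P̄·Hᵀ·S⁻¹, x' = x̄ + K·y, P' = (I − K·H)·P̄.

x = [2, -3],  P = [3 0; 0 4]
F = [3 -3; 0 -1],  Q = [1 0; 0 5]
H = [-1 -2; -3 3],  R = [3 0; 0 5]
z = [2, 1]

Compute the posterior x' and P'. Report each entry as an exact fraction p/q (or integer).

x̄ = F·x = [15, 3]
P̄ = F·P·Fᵀ + Q = [64 12; 12 9]
y = z − H·x̄ = [23, 37]
S = H·P̄·Hᵀ + R = [151 174; 174 446]
K = P̄·Hᵀ·S⁻¹ = [-6052/18535 -4122/18535; -537/1685 351/3370]
x' = x̄ + K·y = [-2737/3707, -321/674]
P' = (I − K·H)·P̄ = [10632/18535 342/1685; 342/1685 1269/3370]

x' = [-2737/3707, -321/674]
P' = [10632/18535 342/1685; 342/1685 1269/3370]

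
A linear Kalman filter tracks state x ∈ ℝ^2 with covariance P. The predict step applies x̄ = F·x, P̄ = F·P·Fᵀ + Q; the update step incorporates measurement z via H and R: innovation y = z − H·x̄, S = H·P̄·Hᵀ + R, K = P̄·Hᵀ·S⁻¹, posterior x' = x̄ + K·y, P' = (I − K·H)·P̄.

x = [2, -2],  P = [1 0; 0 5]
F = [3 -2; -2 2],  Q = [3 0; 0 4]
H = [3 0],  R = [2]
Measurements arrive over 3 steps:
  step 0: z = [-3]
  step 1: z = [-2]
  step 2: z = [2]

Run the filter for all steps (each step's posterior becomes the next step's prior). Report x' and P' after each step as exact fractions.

step 0: x̄ = F·x = [10, -8]
step 0: P̄ = F·P·Fᵀ + Q = [32 -26; -26 28]
step 0: y = z − H·x̄ = [-33]
step 0: S = H·P̄·Hᵀ + R = [290]
step 0: K = P̄·Hᵀ·S⁻¹ = [48/145; -39/145]
step 0: x' = x̄ + K·y = [-134/145, 127/145]
step 0: P' = (I − K·H)·P̄ = [32/145 -26/145; -26/145 1018/145]
step 1: x̄ = F·x = [-656/145, 18/5]
step 1: P̄ = F·P·Fᵀ + Q = [5107/145 -156/5; -156/5 172/5]
step 1: y = z − H·x̄ = [1678/145]
step 1: S = H·P̄·Hᵀ + R = [46253/145]
step 1: K = P̄·Hᵀ·S⁻¹ = [15321/46253; -13572/46253]
step 1: x' = x̄ + K·y = [-31954/46253, 9450/46253]
step 1: P' = (I − K·H)·P̄ = [10214/46253 -9048/46253; -9048/46253 320764/46253]
step 2: x̄ = F·x = [-114762/46253, 82808/46253]
step 2: P̄ = F·P·Fᵀ + Q = [1622317/46253 -1434820/46253; -1434820/46253 1581308/46253]
step 2: y = z − H·x̄ = [436792/46253]
step 2: S = H·P̄·Hᵀ + R = [14693359/46253]
step 2: K = P̄·Hᵀ·S⁻¹ = [4866951/14693359; -4304460/14693359]
step 2: x' = x̄ + K·y = [9504378/14693359, -14343416/14693359]
step 2: P' = (I − K·H)·P̄ = [3244634/14693359 -2869640/14693359; -2869640/14693359 101752324/14693359]

step 0: x' = [-134/145, 127/145], P' = [32/145 -26/145; -26/145 1018/145]
step 1: x' = [-31954/46253, 9450/46253], P' = [10214/46253 -9048/46253; -9048/46253 320764/46253]
step 2: x' = [9504378/14693359, -14343416/14693359], P' = [3244634/14693359 -2869640/14693359; -2869640/14693359 101752324/14693359]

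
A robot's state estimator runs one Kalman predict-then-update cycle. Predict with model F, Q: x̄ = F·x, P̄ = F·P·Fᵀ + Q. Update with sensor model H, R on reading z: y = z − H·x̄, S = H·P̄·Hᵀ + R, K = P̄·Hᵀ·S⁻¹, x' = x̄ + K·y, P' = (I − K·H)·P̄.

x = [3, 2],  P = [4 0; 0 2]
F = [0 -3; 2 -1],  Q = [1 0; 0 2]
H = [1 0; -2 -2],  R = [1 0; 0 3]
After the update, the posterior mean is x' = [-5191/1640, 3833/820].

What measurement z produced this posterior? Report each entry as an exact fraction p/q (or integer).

z = [-3, -3]

x̄ = F·x = [-6, 4]
P̄ = F·P·Fᵀ + Q = [19 6; 6 20]
S = H·P̄·Hᵀ + R = [20 -50; -50 207]
K = P̄·Hᵀ·S⁻¹ = [1433/1640 -5/164; -679/820 -37/82]
x' − x̄ = [4649/1640, 553/820] = K·y
y = (KᵀK)⁻¹·Kᵀ·(x' − x̄) = [3, -7]
z = y + H·x̄ = [3, -7] + [-6, 4] = [-3, -3]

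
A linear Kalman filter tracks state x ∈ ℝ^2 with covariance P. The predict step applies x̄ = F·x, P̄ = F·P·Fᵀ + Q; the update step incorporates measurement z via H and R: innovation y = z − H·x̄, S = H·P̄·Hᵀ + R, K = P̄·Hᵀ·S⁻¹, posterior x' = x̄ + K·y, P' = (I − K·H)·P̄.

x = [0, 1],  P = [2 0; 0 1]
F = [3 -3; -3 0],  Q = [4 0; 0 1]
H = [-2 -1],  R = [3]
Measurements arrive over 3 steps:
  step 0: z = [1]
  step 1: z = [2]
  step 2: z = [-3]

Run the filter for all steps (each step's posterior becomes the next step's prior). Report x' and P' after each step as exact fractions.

step 0: x' = [-1/37, -85/74], P' = [179/37 -292/37; -292/37 1117/74]
step 1: x' = [-127811/65938, 62851/32969], P' = [173615/65938 -114083/32969; -114083/32969 207676/32969]
step 2: x' = [18079047/26047943, 37979358/26047943], P' = [69567850/26047943 -91955129/26047943; -91955129/26047943 167099503/26047943]

step 0: x̄ = F·x = [-3, 0]
step 0: P̄ = F·P·Fᵀ + Q = [31 -18; -18 19]
step 0: y = z − H·x̄ = [-5]
step 0: S = H·P̄·Hᵀ + R = [74]
step 0: K = P̄·Hᵀ·S⁻¹ = [-22/37; 17/74]
step 0: x' = x̄ + K·y = [-1/37, -85/74]
step 0: P' = (I − K·H)·P̄ = [179/37 -292/37; -292/37 1117/74]
step 1: x̄ = F·x = [249/74, 3/37]
step 1: P̄ = F·P·Fᵀ + Q = [24083/74 -4239/37; -4239/37 1648/37]
step 1: y = z − H·x̄ = [326/37]
step 1: S = H·P̄·Hᵀ + R = [32969/37]
step 1: K = P̄·Hᵀ·S⁻¹ = [-19844/32969; 6830/32969]
step 1: x' = x̄ + K·y = [-127811/65938, 62851/32969]
step 1: P' = (I − K·H)·P̄ = [173615/65938 -114083/32969; -114083/32969 207676/32969]
step 2: x̄ = F·x = [-760539/65938, 383433/65938]
step 2: P̄ = F·P·Fᵀ + Q = [9671443/65938 -3616029/65938; -3616029/65938 1628473/65938]
step 2: y = z − H·x̄ = [-1335459/65938]
step 2: S = H·P̄·Hᵀ + R = [26047943/65938]
step 2: K = P̄·Hᵀ·S⁻¹ = [-15726857/26047943; 5603585/26047943]
step 2: x' = x̄ + K·y = [18079047/26047943, 37979358/26047943]
step 2: P' = (I − K·H)·P̄ = [69567850/26047943 -91955129/26047943; -91955129/26047943 167099503/26047943]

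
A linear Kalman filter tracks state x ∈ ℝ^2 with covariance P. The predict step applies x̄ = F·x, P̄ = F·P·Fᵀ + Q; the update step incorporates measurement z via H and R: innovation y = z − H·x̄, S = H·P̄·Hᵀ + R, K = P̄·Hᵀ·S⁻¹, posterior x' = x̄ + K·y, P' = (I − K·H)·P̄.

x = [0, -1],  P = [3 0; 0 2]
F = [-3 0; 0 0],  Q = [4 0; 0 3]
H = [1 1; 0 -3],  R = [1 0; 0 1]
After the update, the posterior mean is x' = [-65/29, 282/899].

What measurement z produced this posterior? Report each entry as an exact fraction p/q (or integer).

x̄ = F·x = [0, 0]
P̄ = F·P·Fᵀ + Q = [31 0; 0 3]
S = H·P̄·Hᵀ + R = [35 -9; -9 28]
K = P̄·Hᵀ·S⁻¹ = [28/29 9/29; 3/899 -288/899]
x' − x̄ = [-65/29, 282/899] = K·y
y = (KᵀK)⁻¹·Kᵀ·(x' − x̄) = [-2, -1]
z = y + H·x̄ = [-2, -1] + [0, 0] = [-2, -1]

z = [-2, -1]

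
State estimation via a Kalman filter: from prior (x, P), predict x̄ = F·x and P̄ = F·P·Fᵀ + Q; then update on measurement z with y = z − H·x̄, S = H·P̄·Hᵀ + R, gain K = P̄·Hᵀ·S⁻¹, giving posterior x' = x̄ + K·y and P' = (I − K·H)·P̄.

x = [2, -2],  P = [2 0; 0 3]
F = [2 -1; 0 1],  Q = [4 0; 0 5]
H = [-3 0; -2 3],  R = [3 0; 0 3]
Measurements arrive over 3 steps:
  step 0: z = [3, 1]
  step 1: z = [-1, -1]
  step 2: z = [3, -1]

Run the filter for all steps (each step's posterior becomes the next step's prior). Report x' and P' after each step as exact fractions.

step 0: x' = [-949/1101, -284/1101], P' = [116/367 73/367; 73/367 163/367]
step 1: x' = [22149/102577, -19926/102577], P' = [31248/102577 19613/102577; 19613/102577 133589/307731]
step 2: x' = [-222866951/256383677, -223155742/256383677], P' = [78067608/256383677 48989073/256383677; 48989073/256383677 111263145/256383677]

step 0: x̄ = F·x = [6, -2]
step 0: P̄ = F·P·Fᵀ + Q = [15 -3; -3 8]
step 0: y = z − H·x̄ = [21, 19]
step 0: S = H·P̄·Hᵀ + R = [138 117; 117 171]
step 0: K = P̄·Hᵀ·S⁻¹ = [-116/367 -13/1101; -73/367 343/1101]
step 0: x' = x̄ + K·y = [-949/1101, -284/1101]
step 0: P' = (I − K·H)·P̄ = [116/367 73/367; 73/367 163/367]
step 1: x̄ = F·x = [-538/367, -284/1101]
step 1: P̄ = F·P·Fᵀ + Q = [1803/367 -17/367; -17/367 1998/367]
step 1: y = z − H·x̄ = [-1981/367, -1159/367]
step 1: S = H·P̄·Hᵀ + R = [17328/367 10971/367; 10971/367 26499/367]
step 1: K = P̄·Hᵀ·S⁻¹ = [-31248/102577 -1219/102577; -19613/102577 94363/307731]
step 1: x' = x̄ + K·y = [22149/102577, -19926/102577]
step 1: P' = (I − K·H)·P̄ = [31248/102577 19613/102577; 19613/102577 133589/307731]
step 2: x̄ = F·x = [64224/102577, -19926/102577]
step 2: P̄ = F·P·Fᵀ + Q = [1504133/307731 -15911/307731; -15911/307731 1672244/307731]
step 2: y = z − H·x̄ = [500403/102577, 85649/102577]
step 2: S = H·P̄·Hᵀ + R = [4820130/102577 3055999/102577; 3055999/102577 22180853/307731]
step 2: K = P̄·Hᵀ·S⁻¹ = [-78067608/256383677 -3055999/256383677; -48989073/256383677 78603763/256383677]
step 2: x' = x̄ + K·y = [-222866951/256383677, -223155742/256383677]
step 2: P' = (I − K·H)·P̄ = [78067608/256383677 48989073/256383677; 48989073/256383677 111263145/256383677]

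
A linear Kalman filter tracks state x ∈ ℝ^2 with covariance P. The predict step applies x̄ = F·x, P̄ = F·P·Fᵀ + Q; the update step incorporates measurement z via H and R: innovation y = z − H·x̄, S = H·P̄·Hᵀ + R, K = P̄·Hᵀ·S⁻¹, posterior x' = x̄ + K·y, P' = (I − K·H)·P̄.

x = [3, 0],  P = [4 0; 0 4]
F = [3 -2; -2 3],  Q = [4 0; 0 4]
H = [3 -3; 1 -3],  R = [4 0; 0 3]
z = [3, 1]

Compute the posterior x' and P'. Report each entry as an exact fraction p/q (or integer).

x̄ = F·x = [9, -6]
P̄ = F·P·Fᵀ + Q = [56 -48; -48 56]
y = z − H·x̄ = [-42, -26]
S = H·P̄·Hᵀ + R = [1876 1248; 1248 851]
K = P̄·Hᵀ·S⁻¹ = [3978/9743 -3544/9743; 1014/9743 -3960/9743]
x' = x̄ + K·y = [12755/9743, 1914/9743]
P' = (I − K·H)·P̄ = [13272/9743 7968/9743; 7968/9743 6616/9743]

x' = [12755/9743, 1914/9743]
P' = [13272/9743 7968/9743; 7968/9743 6616/9743]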